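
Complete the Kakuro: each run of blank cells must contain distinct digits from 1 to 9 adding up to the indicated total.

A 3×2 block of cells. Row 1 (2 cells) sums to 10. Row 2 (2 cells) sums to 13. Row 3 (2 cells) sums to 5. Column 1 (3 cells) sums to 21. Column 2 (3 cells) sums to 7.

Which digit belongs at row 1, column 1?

8

7 in 3 cells must be {1,2,4}.
The 13 across and the 7 down share only 4, so (2,2) = 4.
The 5 across and the 21 down share only 4, so (3,1) = 4.
(3,2) = 5 − 4 = 1 completes the 5 across.
(1,2) = 7 − 5 = 2 completes the 7 down.
(2,1) = 13 − 4 = 9 completes the 13 across.
(1,1) = 10 − 2 = 8 completes the 10 across.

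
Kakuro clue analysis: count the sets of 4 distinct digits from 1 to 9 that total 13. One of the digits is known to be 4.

2

4 distinct digits from 1–9 sum between 10 and 30.
Keeping only sets containing 4.
Enumerating: {1,2,4,6}, {1,3,4,5}.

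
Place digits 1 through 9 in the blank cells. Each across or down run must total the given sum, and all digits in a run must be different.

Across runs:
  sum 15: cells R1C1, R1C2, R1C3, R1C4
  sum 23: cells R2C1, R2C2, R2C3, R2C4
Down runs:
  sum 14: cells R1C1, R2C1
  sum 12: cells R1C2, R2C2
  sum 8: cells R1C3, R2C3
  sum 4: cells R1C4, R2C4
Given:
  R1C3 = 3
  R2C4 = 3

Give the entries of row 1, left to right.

4 in 2 cells must be {1,3}.
R1C4 = 4 − 3 = 1 completes the 4 down.
R2C3 = 8 − 3 = 5 completes the 8 down.
No cell is forced outright now. R1C1 can only be 5 or 6 or 9 (the digits allowed by both its 15 across and its 14 down). If R1C1 = 5: then R1C2 would have to be in {6} for the 15 across but in {3,4,5,7,8,9} for the 12 down — contradiction. If R1C1 = 9: then R1C2 would have to be in {2} for the 15 across but in {3,4,5,7,8,9} for the 12 down — contradiction. So R1C1 = 6.
R1C2 = 15 − 10 = 5 completes the 15 across.
R2C1 = 14 − 6 = 8 completes the 14 down.
R2C2 = 23 − 16 = 7 completes the 23 across.

6 5 3 1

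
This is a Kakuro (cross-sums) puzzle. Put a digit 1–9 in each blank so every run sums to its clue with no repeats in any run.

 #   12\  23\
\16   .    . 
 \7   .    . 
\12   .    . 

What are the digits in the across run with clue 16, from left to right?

16 in 2 cells must be {7,9}; 23 in 3 cells must be {6,8,9}.
The 16 across and the 23 down share only 9, so R1C2 = 9.
Given what's placed, R2C2 must be 6 to fit the 7 across and 23 down.
R3C2 = 23 − 15 = 8 completes the 23 down.
R1C1 = 16 − 9 = 7 completes the 16 across.
R2C1 = 7 − 6 = 1 completes the 7 across.
R3C1 = 12 − 8 = 4 completes the 12 across.

7 9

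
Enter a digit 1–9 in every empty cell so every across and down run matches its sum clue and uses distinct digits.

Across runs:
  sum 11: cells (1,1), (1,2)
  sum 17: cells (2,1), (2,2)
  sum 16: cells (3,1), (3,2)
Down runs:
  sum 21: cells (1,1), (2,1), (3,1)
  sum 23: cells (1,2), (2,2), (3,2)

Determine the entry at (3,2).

9

17 in 2 cells must be {8,9}; 16 in 2 cells must be {7,9}; 23 in 3 cells must be {6,8,9}.
The 16 across and the 23 down share only 9, so (3,2) = 9.
Given what's placed, (2,2) must be 8 to fit the 17 across and 23 down.
(3,1) = 16 − 9 = 7 completes the 16 across.
(1,2) = 23 − 17 = 6 completes the 23 down.
(2,1) = 17 − 8 = 9 completes the 17 across.
(1,1) = 11 − 6 = 5 completes the 11 across.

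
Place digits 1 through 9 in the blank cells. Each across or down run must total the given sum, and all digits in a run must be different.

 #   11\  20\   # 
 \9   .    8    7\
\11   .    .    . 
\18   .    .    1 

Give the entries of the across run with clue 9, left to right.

1 8

R1C1 = 9 − 8 = 1 completes the 9 across.
R2C3 = 7 − 1 = 6 completes the 7 down.
R3C1 = 8: the only remaining digit allowed by both the 18 across and the 11 down.
R3C2 = 18 − 9 = 9 completes the 18 across.
R2C1 = 11 − 9 = 2 completes the 11 down.
R2C2 = 11 − 8 = 3 completes the 11 across.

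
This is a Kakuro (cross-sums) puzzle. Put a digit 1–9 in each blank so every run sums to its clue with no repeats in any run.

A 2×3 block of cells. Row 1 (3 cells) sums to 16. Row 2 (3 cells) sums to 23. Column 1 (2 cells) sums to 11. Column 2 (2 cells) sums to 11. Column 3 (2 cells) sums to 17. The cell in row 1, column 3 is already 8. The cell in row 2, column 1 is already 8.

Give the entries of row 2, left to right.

23 in 3 cells must be {6,8,9}; 17 in 2 cells must be {8,9}.
(1,1) = 11 − 8 = 3 completes the 11 down.
(1,2) = 16 − 11 = 5 completes the 16 across.
(2,2) = 11 − 5 = 6 completes the 11 down.
(2,3) = 23 − 14 = 9 completes the 23 across.

8 6 9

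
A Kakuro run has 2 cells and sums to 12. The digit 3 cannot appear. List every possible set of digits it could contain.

{4,8}; {5,7}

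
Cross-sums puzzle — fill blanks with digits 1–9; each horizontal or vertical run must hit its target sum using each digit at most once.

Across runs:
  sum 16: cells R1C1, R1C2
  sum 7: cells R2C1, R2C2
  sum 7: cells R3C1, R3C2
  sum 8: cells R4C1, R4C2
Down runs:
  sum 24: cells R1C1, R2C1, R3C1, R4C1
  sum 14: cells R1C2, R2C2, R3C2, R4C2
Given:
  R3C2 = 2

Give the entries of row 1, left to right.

16 in 2 cells must be {7,9}.
Given what's placed, R1C2 must be 7 to fit the 16 across and 14 down.
R3C1 = 7 − 2 = 5 completes the 7 across.
Given what's placed, R4C2 must be 1 to fit the 8 across and 14 down.
R1C1 = 16 − 7 = 9 completes the 16 across.
R2C2 = 14 − 10 = 4 completes the 14 down.
R4C1 = 8 − 1 = 7 completes the 8 across.
R2C1 = 7 − 4 = 3 completes the 7 across.

9 7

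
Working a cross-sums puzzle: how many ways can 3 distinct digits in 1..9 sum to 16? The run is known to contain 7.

3 distinct digits from 1–9 sum between 6 and 24.
Keeping only sets containing 7.
Enumerating: {1,7,8}, {3,6,7}, {4,5,7}.

3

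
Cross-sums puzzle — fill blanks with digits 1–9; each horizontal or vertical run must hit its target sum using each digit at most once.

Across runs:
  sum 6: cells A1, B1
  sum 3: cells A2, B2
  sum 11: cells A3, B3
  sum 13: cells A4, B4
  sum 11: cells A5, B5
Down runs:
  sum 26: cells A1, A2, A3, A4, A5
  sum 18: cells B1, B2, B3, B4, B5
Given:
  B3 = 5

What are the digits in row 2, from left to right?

2, 1

3 in 2 cells must be {1,2}.
A3 = 11 − 5 = 6 completes the 11 across.
No cell is forced outright now. B1 can only be 1 or 2 or 4 (the digits allowed by both its 6 across and its 18 down). If B1 = 1: that forces A1 = 5, A2 = 2, after which B2 would have to be in {1} for the 3 across but in {2,3,4,6,7} for the 18 down — contradiction. If B1 = 4: that forces A1 = 2, A2 = 1, B2 = 2, B4 = 6, after which B5 would have to be in {2,3,4,5,6,7,8,9} for the 11 across but in {1} for the 18 down — contradiction. So B1 = 2.
A1 = 6 − 2 = 4 completes the 6 across.
Given what's placed, B2 must be 1 to fit the 3 across and 18 down.
A2 = 3 − 1 = 2 completes the 3 across.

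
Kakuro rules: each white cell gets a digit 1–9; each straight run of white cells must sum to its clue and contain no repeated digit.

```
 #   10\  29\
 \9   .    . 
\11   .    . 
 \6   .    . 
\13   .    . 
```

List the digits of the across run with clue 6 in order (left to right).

10 in 4 cells must be {1,2,3,4}; 29 in 4 cells must be {5,7,8,9}.
Only 5 fits R3C2 under both its across sum 6 and down sum 29.
The 13 across and the 10 down share only 4, so R4C1 = 4.
R4C2 = 13 − 4 = 9 completes the 13 across.
R3C1 = 6 − 5 = 1 completes the 6 across.

1 5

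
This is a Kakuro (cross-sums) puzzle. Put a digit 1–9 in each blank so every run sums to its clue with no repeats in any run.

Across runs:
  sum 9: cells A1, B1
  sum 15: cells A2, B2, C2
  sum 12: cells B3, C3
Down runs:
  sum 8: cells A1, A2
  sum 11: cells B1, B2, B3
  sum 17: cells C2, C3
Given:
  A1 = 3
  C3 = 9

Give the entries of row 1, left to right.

3 6

17 in 2 cells must be {8,9}.
B1 = 9 − 3 = 6 completes the 9 across.
A2 = 8 − 3 = 5 completes the 8 down.
C2 = 17 − 9 = 8 completes the 17 down.
B3 = 12 − 9 = 3 completes the 12 across.
B2 = 15 − 13 = 2 completes the 15 across.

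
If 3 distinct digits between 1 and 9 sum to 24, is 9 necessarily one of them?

Yes

The only way to make 24 from 3 distinct digits is {7,8,9}, which contains 9.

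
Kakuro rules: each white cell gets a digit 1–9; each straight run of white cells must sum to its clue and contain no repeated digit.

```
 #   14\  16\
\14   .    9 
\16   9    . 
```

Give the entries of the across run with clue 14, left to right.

16 in 2 cells must be {7,9}.
R1C1 = 14 − 9 = 5 completes the 14 across.
R2C2 = 16 − 9 = 7 completes the 16 across.

5, 9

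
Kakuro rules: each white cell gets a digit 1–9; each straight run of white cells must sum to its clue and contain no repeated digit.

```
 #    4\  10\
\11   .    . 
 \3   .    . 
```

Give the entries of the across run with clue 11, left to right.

3 8

3 in 2 cells must be {1,2}; 4 in 2 cells must be {1,3}.
The 11 across and the 4 down share only 3, so R1C1 = 3.
R1C2 = 11 − 3 = 8 completes the 11 across.
R2C1 = 4 − 3 = 1 completes the 4 down.
R2C2 = 3 − 1 = 2 completes the 3 across.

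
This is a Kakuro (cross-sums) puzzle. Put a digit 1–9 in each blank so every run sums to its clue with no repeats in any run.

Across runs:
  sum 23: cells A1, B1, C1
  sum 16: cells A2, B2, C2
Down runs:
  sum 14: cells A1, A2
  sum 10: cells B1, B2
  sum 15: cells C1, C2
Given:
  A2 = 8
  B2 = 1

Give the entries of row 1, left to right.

6 9 8

23 in 3 cells must be {6,8,9}.
A1 = 14 − 8 = 6 completes the 14 down.
B1 = 10 − 1 = 9 completes the 10 down.
C1 = 23 − 15 = 8 completes the 23 across.
C2 = 16 − 9 = 7 completes the 16 across.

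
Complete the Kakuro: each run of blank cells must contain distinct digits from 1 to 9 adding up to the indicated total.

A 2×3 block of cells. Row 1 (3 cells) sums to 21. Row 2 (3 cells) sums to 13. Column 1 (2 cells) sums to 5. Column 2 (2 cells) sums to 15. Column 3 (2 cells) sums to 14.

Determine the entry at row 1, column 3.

The 21 across and the 5 down share only 4, so (1,1) = 4.
(2,1) = 5 − 4 = 1 completes the 5 down.
Nothing is forced directly, so branch on (1,2), whose candidates are 8 or 9. If (1,2) = 9: that forces (1,3) = 8, after which (2,2) would have to be in {3,4,5,7,8,9} for the 13 across but in {6} for the 15 down — contradiction. So (1,2) = 8.
(1,3) = 21 − 12 = 9 completes the 21 across.
(2,2) = 15 − 8 = 7 completes the 15 down.
(2,3) = 13 − 8 = 5 completes the 13 across.

9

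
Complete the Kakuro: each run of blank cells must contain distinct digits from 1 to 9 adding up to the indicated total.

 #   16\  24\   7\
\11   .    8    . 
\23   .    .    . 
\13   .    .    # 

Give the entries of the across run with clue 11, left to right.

2 8 1

23 in 3 cells must be {6,8,9}; 24 in 3 cells must be {7,8,9}.
R2C2 = 9: the only remaining digit allowed by both the 23 across and the 24 down.
R2C3 = 6: the only remaining digit allowed by both the 23 across and the 7 down.
R3C2 = 24 − 17 = 7 completes the 24 down.
R1C3 = 7 − 6 = 1 completes the 7 down.
R2C1 = 23 − 15 = 8 completes the 23 across.
R3C1 = 13 − 7 = 6 completes the 13 across.
R1C1 = 11 − 9 = 2 completes the 11 across.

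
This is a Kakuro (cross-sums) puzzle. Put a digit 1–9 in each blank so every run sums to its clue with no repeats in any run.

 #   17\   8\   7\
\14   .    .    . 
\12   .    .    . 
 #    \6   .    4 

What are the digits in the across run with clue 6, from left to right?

2 4

17 in 2 cells must be {8,9}; 7 in 3 cells must be {1,2,4}.
R3C2 = 6 − 4 = 2 completes the 6 across.
Nothing is forced directly, so branch on R1C2, whose candidates are 1 or 5. If R1C2 = 1: then R1C3 would have to be in {4,5,6,7,8,9} for the 14 across but in {1,2} for the 7 down — contradiction. So R1C2 = 5.
Given what's placed, R1C1 must be 8 to fit the 14 across and 17 down.
R1C3 = 14 − 13 = 1 completes the 14 across.
R2C1 = 17 − 8 = 9 completes the 17 down.
R2C2 = 8 − 7 = 1 completes the 8 down.
R2C3 = 12 − 10 = 2 completes the 12 across.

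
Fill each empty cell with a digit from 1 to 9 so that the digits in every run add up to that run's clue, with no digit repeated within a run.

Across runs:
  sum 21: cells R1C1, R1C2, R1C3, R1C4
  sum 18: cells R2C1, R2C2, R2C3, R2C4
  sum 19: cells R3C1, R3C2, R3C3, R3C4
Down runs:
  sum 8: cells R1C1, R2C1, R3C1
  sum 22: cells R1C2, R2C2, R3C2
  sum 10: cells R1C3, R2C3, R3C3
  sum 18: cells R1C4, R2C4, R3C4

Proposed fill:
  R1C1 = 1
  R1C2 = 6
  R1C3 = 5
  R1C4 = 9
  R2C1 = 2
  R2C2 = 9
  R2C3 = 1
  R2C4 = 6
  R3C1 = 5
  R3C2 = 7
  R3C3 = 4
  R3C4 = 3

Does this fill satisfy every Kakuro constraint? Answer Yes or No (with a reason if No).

Across: 1+6+5+9=21; 2+9+1+6=18; 5+7+4+3=19. Down: 1+2+5=8; 6+9+7=22; 5+1+4=10; 9+6+3=18. No digit repeats within any run.

Yes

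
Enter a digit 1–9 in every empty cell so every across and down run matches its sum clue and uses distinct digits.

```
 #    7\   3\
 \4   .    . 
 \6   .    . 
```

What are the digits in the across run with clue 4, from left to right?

4 in 2 cells must be {1,3}; 3 in 2 cells must be {1,2}.
The 4 across and the 3 down share only 1, so R1C2 = 1.
R2C2 = 3 − 1 = 2 completes the 3 down.
R1C1 = 4 − 1 = 3 completes the 4 across.
R2C1 = 6 − 2 = 4 completes the 6 across.

3, 1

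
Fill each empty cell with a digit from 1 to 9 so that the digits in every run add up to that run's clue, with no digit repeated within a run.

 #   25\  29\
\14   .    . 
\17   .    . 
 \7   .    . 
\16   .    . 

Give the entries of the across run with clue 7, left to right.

2, 5

17 in 2 cells must be {8,9}; 16 in 2 cells must be {7,9}; 29 in 4 cells must be {5,7,8,9}.
Only 5 fits R3C2 under both its across sum 7 and down sum 29.
R3C1 = 7 − 5 = 2 completes the 7 across.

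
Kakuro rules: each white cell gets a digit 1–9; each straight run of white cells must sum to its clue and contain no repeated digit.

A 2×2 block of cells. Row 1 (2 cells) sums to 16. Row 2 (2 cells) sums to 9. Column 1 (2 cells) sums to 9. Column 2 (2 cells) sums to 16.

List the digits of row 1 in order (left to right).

7, 9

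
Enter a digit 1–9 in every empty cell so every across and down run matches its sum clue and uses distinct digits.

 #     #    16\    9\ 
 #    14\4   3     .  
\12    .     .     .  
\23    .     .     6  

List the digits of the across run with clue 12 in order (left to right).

6, 4, 2

4 in 2 cells must be {1,3}; 23 in 3 cells must be {6,8,9}.
R1C3 = 4 − 3 = 1 completes the 4 across.
R2C3 = 9 − 7 = 2 completes the 9 down.
Nothing is forced directly, so branch on R2C1, whose candidates are 6 or 9. If R2C1 = 9: then R2C2 would have to be in {1} for the 12 across but in {4,5,6,7,8,9} for the 16 down — contradiction. So R2C1 = 6.
R2C2 = 12 − 8 = 4 completes the 12 across.
R3C1 = 14 − 6 = 8 completes the 14 down.
R3C2 = 23 − 14 = 9 completes the 23 across.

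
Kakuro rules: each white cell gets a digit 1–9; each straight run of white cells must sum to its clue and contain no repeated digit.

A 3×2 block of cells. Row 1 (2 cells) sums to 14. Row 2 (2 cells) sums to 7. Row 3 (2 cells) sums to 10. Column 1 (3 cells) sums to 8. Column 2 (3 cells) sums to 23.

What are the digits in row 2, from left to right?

1, 6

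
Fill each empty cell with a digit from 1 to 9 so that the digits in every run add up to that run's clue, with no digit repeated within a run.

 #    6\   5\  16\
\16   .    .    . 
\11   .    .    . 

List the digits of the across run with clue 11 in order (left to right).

1 3 7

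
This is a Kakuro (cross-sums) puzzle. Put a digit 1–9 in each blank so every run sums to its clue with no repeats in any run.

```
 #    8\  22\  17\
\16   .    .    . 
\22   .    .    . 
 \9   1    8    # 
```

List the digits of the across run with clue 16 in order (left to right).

2 5 9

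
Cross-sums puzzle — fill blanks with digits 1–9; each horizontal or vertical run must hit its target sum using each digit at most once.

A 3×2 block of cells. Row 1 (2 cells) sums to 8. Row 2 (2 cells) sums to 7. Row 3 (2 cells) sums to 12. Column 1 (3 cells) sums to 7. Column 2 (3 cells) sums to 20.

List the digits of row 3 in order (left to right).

4 8

7 in 3 cells must be {1,2,4}.
The 12 across and the 7 down share only 4, so (3,1) = 4.
(3,2) = 12 − 4 = 8 completes the 12 across.
Nothing is forced directly, so branch on (1,1), whose candidates are 1 or 2. If (1,1) = 2: then (1,2) would have to be in {6} for the 8 across but in {3,5,7,9} for the 20 down — contradiction. So (1,1) = 1.
(1,2) = 8 − 1 = 7 completes the 8 across.
(2,1) = 7 − 5 = 2 completes the 7 down.
(2,2) = 7 − 2 = 5 completes the 7 across.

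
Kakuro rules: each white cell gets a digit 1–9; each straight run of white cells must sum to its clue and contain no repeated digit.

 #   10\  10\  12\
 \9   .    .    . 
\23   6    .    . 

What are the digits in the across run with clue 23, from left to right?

6 8 9

23 in 3 cells must be {6,8,9}.
R1C1 = 10 − 6 = 4 completes the 10 down.
Given what's placed, R1C3 must be 3 to fit the 9 across and 12 down.
R2C3 = 12 − 3 = 9 completes the 12 down.
R1C2 = 9 − 7 = 2 completes the 9 across.
R2C2 = 23 − 15 = 8 completes the 23 across.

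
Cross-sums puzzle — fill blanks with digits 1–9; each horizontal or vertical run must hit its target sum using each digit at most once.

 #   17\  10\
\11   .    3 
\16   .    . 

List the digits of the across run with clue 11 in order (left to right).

8, 3

16 in 2 cells must be {7,9}; 17 in 2 cells must be {8,9}.
R1C1 = 11 − 3 = 8 completes the 11 across.
R2C1 = 17 − 8 = 9 completes the 17 down.
R2C2 = 16 − 9 = 7 completes the 16 across.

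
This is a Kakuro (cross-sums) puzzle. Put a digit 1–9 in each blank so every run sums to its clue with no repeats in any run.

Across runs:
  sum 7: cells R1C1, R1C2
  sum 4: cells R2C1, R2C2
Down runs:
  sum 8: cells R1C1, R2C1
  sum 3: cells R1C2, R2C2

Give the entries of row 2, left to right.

4 in 2 cells must be {1,3}; 3 in 2 cells must be {1,2}.
The 4 across and the 3 down share only 1, so R2C2 = 1.
R1C2 = 3 − 1 = 2 completes the 3 down.
R2C1 = 4 − 1 = 3 completes the 4 across.
R1C1 = 7 − 2 = 5 completes the 7 across.

3, 1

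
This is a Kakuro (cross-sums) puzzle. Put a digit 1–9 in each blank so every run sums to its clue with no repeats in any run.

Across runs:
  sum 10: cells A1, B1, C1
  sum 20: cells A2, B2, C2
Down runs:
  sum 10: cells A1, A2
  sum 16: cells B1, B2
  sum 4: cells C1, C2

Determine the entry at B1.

7

16 in 2 cells must be {7,9}; 4 in 2 cells must be {1,3}.
The 10 across and the 16 down share only 7, so B1 = 7.
Given what's placed, C1 must be 1 to fit the 10 across and 4 down.
B2 = 16 − 7 = 9 completes the 16 down.
C2 = 4 − 1 = 3 completes the 4 down.
A1 = 10 − 8 = 2 completes the 10 across.
A2 = 20 − 12 = 8 completes the 20 across.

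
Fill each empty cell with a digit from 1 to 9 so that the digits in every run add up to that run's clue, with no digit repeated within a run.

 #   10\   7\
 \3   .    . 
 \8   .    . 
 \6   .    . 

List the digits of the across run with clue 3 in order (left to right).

1 2

3 in 2 cells must be {1,2}; 7 in 3 cells must be {1,2,4}.
Nothing is forced directly, so branch on R1C1, whose candidates are 1 or 2. If R1C1 = 2: that forces R1C2 = 1, R2C2 = 2, R3C2 = 4, after which R2C1 would have to be in {6} for the 8 across but in {1,3,5,7} for the 10 down — contradiction. So R1C1 = 1.
R1C2 = 3 − 1 = 2 completes the 3 across.
Given what's placed, R2C2 must be 1 to fit the 8 across and 7 down.
R3C2 = 7 − 3 = 4 completes the 7 down.
R2C1 = 8 − 1 = 7 completes the 8 across.
R3C1 = 6 − 4 = 2 completes the 6 across.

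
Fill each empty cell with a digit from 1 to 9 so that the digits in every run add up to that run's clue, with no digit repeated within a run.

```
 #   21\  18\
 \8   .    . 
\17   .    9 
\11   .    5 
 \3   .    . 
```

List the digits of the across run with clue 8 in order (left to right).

17 in 2 cells must be {8,9}; 3 in 2 cells must be {1,2}.
R2C1 = 17 − 9 = 8 completes the 17 across.
R3C1 = 11 − 5 = 6 completes the 11 across.
Given what's placed, R4C1 must be 2 to fit the 3 across and 21 down.
R4C2 = 3 − 2 = 1 completes the 3 across.
R1C1 = 21 − 16 = 5 completes the 21 down.
R1C2 = 8 − 5 = 3 completes the 8 across.

5 3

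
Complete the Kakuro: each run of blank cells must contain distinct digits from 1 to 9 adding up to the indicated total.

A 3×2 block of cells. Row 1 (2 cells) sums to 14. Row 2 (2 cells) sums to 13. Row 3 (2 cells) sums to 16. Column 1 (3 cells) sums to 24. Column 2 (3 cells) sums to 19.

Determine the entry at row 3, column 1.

7

16 in 2 cells must be {7,9}; 24 in 3 cells must be {7,8,9}.
Nothing is forced directly, so branch on (1,1), whose candidates are 8 or 9. If (1,1) = 9: that forces (1,2) = 5, (3,1) = 7, after which (3,2) would have to be in {9} for the 16 across but in {6,8} for the 19 down — contradiction. So (1,1) = 8.
(1,2) = 14 − 8 = 6 completes the 14 across.
Given what's placed, (3,2) must be 9 to fit the 16 across and 19 down.
(2,2) = 19 − 15 = 4 completes the 19 down.
(3,1) = 16 − 9 = 7 completes the 16 across.
(2,1) = 13 − 4 = 9 completes the 13 across.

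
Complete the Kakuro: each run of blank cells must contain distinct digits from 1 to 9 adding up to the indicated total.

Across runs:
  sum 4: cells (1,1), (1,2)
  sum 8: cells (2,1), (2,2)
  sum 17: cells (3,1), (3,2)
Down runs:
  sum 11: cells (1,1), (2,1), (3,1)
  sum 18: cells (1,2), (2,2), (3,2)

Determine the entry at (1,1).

4 in 2 cells must be {1,3}; 17 in 2 cells must be {8,9}.
The 17 across and the 11 down share only 8, so (3,1) = 8.
(3,2) = 17 − 8 = 9 completes the 17 across.
Given what's placed, (1,1) must be 1 to fit the 4 across and 11 down.
(1,2) = 4 − 1 = 3 completes the 4 across.
(2,1) = 11 − 9 = 2 completes the 11 down.
(2,2) = 8 − 2 = 6 completes the 8 across.

1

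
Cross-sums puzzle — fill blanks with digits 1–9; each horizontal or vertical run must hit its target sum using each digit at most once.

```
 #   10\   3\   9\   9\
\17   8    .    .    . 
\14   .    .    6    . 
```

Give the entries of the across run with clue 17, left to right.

3 in 2 cells must be {1,2}.
R1C3 = 9 − 6 = 3 completes the 9 down.
R2C1 = 10 − 8 = 2 completes the 10 down.
R2C2 = 1: the only remaining digit allowed by both the 14 across and the 3 down.
R2C4 = 14 − 9 = 5 completes the 14 across.
R1C2 = 3 − 1 = 2 completes the 3 down.
R1C4 = 17 − 13 = 4 completes the 17 across.

8 2 3 4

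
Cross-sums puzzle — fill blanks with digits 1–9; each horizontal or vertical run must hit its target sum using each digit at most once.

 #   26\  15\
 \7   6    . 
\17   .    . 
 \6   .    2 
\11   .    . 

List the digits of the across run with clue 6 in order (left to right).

4 2

17 in 2 cells must be {8,9}.
R1C2 = 7 − 6 = 1 completes the 7 across.
R3C1 = 6 − 2 = 4 completes the 6 across.
Given what's placed, R2C1 must be 9 to fit the 17 across and 26 down.
R2C2 = 17 − 9 = 8 completes the 17 across.
R4C1 = 26 − 19 = 7 completes the 26 down.
R4C2 = 11 − 7 = 4 completes the 11 across.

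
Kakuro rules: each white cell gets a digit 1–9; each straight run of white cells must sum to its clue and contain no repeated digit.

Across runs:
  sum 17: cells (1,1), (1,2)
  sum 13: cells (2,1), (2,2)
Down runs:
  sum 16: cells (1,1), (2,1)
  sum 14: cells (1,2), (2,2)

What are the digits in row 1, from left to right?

17 in 2 cells must be {8,9}; 16 in 2 cells must be {7,9}.
The 17 across and the 16 down share only 9, so (1,1) = 9.
(1,2) = 17 − 9 = 8 completes the 17 across.
(2,1) = 16 − 9 = 7 completes the 16 down.
(2,2) = 13 − 7 = 6 completes the 13 across.

9 8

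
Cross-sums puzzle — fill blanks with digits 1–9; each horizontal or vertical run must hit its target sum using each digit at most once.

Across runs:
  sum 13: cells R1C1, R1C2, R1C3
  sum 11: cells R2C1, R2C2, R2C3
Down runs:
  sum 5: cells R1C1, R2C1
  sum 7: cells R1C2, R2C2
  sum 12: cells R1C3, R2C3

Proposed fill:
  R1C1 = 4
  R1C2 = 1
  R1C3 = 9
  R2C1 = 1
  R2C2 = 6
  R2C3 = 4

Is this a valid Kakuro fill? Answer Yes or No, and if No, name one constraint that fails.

No — the down run R1C3–R2C3 sums to 13, not 12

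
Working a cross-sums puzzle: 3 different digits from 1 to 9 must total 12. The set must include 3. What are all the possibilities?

{1,3,8}; {2,3,7}; {3,4,5}

3 distinct digits from 1–9 sum between 6 and 24.
Keeping only sets containing 3.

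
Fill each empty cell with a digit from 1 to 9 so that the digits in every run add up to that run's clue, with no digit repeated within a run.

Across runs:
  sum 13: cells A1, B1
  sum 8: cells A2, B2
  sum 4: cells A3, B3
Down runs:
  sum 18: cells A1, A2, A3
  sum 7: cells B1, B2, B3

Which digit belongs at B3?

1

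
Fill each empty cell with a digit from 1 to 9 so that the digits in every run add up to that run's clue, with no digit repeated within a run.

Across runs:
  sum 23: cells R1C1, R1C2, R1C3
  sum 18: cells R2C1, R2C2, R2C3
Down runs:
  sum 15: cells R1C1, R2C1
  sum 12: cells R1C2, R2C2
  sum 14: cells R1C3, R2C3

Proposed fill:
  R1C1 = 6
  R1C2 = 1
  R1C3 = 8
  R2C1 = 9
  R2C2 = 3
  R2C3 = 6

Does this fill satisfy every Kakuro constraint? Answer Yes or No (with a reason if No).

No — the down run R1C2–R2C2 sums to 4, not 12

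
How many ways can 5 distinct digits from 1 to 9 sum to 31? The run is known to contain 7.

5 distinct digits from 1–9 sum between 15 and 35.
Keeping only sets containing 7.
Enumerating: {1,6,7,8,9}, {2,5,7,8,9}, {3,4,7,8,9}, {4,5,6,7,9}.

4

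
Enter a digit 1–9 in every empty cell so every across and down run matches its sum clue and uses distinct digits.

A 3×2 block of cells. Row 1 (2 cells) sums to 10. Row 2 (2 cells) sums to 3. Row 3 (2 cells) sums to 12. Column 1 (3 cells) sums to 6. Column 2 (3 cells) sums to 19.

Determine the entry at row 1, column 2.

8

3 in 2 cells must be {1,2}; 6 in 3 cells must be {1,2,3}.
The 3 across and the 19 down share only 2, so (2,2) = 2.
The 12 across and the 6 down share only 3, so (3,1) = 3.
(3,2) = 12 − 3 = 9 completes the 12 across.
(1,2) = 19 − 11 = 8 completes the 19 down.
(2,1) = 3 − 2 = 1 completes the 3 across.
(1,1) = 10 − 8 = 2 completes the 10 across.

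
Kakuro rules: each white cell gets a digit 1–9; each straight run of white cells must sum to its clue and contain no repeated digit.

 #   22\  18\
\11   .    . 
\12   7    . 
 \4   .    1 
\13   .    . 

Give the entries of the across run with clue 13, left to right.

4 in 2 cells must be {1,3}.
R2C2 = 12 − 7 = 5 completes the 12 across.
R3C1 = 4 − 1 = 3 completes the 4 across.
Nothing is forced directly, so branch on R1C1, whose candidates are 4 or 8. If R1C1 = 4: then R1C2 would have to be in {7} for the 11 across but in {3,4,8,9} for the 18 down — contradiction. So R1C1 = 8.
R1C2 = 11 − 8 = 3 completes the 11 across.
R4C1 = 22 − 18 = 4 completes the 22 down.
R4C2 = 13 − 4 = 9 completes the 13 across.

4 9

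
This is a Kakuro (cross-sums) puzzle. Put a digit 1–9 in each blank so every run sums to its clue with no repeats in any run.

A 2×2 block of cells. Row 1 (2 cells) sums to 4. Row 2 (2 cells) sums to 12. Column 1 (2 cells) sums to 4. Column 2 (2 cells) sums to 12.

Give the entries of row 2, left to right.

3, 9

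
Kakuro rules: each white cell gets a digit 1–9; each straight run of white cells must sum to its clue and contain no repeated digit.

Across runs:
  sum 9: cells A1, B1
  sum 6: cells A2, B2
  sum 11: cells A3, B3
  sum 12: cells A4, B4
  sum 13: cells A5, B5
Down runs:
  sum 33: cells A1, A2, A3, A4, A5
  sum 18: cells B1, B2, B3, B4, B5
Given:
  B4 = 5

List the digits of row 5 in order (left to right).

9 4

A4 = 12 − 5 = 7 completes the 12 across.
No cell is forced outright now. B5 can only be 4 or 6 or 7 (the digits allowed by both its 13 across and its 18 down). If B5 = 6: then A5 would have to be in {7} for the 13 across but in {3,4,5,6,8,9} for the 33 down — contradiction. If B5 = 7: that forces A5 = 6, after which A2 would have to be in {1,2,4,5} for the 6 across but in {3,8,9} for the 33 down — contradiction. So B5 = 4.
A5 = 13 − 4 = 9 completes the 13 across.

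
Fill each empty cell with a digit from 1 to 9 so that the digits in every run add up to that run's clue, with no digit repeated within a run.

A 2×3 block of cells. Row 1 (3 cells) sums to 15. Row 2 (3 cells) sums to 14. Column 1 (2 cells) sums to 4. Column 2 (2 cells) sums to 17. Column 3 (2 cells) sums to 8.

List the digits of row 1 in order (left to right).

4 in 2 cells must be {1,3}; 17 in 2 cells must be {8,9}.
Nothing is forced directly, so branch on (1,1), whose candidates are 1 or 3. If (1,1) = 3: that forces (1,2) = 8, after which (1,3) would have to be in {4} for the 15 across but in {1,2,3,5,6,7} for the 8 down — contradiction. So (1,1) = 1.
(2,1) = 4 − 1 = 3 completes the 4 down.
Given what's placed, (2,2) must be 9 to fit the 14 across and 17 down.
(2,3) = 14 − 12 = 2 completes the 14 across.
(1,2) = 17 − 9 = 8 completes the 17 down.
(1,3) = 15 − 9 = 6 completes the 15 across.

1 8 6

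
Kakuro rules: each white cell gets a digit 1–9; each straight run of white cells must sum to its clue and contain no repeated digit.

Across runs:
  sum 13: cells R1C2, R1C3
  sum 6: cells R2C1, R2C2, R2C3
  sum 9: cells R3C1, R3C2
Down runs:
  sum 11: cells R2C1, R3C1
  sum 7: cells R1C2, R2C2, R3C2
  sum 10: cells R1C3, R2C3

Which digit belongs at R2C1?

3

6 in 3 cells must be {1,2,3}; 7 in 3 cells must be {1,2,4}.
The 13 across and the 7 down share only 4, so R1C2 = 4.
R1C3 = 13 − 4 = 9 completes the 13 across.
R2C3 = 10 − 9 = 1 completes the 10 down.
R2C2 = 2: the only remaining digit allowed by both the 6 across and the 7 down.
R3C2 = 7 − 6 = 1 completes the 7 down.
R2C1 = 6 − 3 = 3 completes the 6 across.
R3C1 = 9 − 1 = 8 completes the 9 across.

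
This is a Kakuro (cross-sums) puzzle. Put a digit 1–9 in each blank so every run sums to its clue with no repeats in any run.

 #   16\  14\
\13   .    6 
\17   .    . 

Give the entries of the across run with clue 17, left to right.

9 8

17 in 2 cells must be {8,9}; 16 in 2 cells must be {7,9}.
R1C1 = 13 − 6 = 7 completes the 13 across.
R2C1 = 16 − 7 = 9 completes the 16 down.
R2C2 = 17 − 9 = 8 completes the 17 across.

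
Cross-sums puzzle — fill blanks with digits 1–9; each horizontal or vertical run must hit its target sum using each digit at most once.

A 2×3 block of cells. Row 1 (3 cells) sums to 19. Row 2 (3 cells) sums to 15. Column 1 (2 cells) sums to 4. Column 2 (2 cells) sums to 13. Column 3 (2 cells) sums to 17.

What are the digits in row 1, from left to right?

3, 7, 9

4 in 2 cells must be {1,3}; 17 in 2 cells must be {8,9}.
The 19 across and the 4 down share only 3, so (1,1) = 3.
Given what's placed, (1,3) must be 9 to fit the 19 across and 17 down.
(2,1) = 4 − 3 = 1 completes the 4 down.
(2,3) = 17 − 9 = 8 completes the 17 down.
(1,2) = 19 − 12 = 7 completes the 19 across.
(2,2) = 15 − 9 = 6 completes the 15 across.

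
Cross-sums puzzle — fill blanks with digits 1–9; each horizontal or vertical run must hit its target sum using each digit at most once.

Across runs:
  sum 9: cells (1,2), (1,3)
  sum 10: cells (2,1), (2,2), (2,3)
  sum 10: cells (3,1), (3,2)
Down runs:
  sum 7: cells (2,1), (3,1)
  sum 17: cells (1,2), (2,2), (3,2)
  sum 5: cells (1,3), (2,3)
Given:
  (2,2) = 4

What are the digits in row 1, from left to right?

(2,3) = 1: the only remaining digit allowed by both the 10 across and the 5 down.
(1,3) = 5 − 1 = 4 completes the 5 down.
(2,1) = 10 − 5 = 5 completes the 10 across.
(3,1) = 7 − 5 = 2 completes the 7 down.
(3,2) = 10 − 2 = 8 completes the 10 across.
(1,2) = 9 − 4 = 5 completes the 9 across.

5 4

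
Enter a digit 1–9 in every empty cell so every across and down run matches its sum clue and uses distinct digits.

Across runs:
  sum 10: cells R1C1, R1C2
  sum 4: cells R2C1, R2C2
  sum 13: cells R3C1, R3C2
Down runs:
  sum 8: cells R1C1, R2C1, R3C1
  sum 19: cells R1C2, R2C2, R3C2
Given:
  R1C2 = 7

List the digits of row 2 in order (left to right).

1 3

4 in 2 cells must be {1,3}.
R1C1 = 10 − 7 = 3 completes the 10 across.
Given what's placed, R2C1 must be 1 to fit the 4 across and 8 down.
R2C2 = 4 − 1 = 3 completes the 4 across.
R3C1 = 8 − 4 = 4 completes the 8 down.
R3C2 = 13 − 4 = 9 completes the 13 across.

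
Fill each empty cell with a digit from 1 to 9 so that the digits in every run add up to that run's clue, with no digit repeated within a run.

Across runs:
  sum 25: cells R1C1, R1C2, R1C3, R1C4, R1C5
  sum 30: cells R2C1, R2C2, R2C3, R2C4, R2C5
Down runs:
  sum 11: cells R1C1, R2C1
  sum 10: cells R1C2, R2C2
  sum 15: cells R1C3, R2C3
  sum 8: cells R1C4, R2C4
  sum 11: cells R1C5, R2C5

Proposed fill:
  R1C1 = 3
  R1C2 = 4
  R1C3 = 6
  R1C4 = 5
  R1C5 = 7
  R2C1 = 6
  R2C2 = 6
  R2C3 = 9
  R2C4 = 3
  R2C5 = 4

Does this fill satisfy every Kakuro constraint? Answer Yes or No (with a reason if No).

No — the down run R1C1–R2C1 sums to 9, not 11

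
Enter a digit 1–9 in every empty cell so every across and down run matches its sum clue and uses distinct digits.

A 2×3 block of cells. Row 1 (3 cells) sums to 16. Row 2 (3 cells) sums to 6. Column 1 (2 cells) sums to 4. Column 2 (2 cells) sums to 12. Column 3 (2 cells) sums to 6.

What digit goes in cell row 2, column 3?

2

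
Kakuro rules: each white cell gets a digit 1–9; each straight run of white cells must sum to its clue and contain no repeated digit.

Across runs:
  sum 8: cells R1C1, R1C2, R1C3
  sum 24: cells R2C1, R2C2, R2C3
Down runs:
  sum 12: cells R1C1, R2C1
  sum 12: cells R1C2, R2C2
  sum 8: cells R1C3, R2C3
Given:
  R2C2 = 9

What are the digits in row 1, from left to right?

4, 3, 1

24 in 3 cells must be {7,8,9}.
R1C2 = 12 − 9 = 3 completes the 12 down.
R1C3 = 1: the only remaining digit allowed by both the 8 across and the 8 down.
R2C3 = 8 − 1 = 7 completes the 8 down.
R1C1 = 8 − 4 = 4 completes the 8 across.
R2C1 = 24 − 16 = 8 completes the 24 across.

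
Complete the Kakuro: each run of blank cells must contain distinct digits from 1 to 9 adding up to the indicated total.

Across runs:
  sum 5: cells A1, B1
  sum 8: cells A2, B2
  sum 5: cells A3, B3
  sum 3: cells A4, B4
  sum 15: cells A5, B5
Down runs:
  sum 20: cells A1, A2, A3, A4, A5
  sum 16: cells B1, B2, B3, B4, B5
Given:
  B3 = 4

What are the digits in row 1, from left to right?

3 in 2 cells must be {1,2}; 16 in 5 cells must be {1,2,3,4,6}.
A3 = 5 − 4 = 1 completes the 5 across.
Given what's placed, A4 must be 2 to fit the 3 across and 20 down.
B4 = 3 − 2 = 1 completes the 3 across.
Given what's placed, B5 must be 6 to fit the 15 across and 16 down.
A5 = 15 − 6 = 9 completes the 15 across.
A1 = 3: the only remaining digit allowed by both the 5 across and the 20 down.
B1 = 5 − 3 = 2 completes the 5 across.

3 2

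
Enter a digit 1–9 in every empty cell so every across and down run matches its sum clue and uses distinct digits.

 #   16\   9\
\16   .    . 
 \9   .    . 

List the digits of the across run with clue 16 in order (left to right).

9 7

16 in 2 cells must be {7,9}.
The 16 across and the 9 down share only 7, so R1C2 = 7.
The 9 across and the 16 down share only 7, so R2C1 = 7.
R2C2 = 9 − 7 = 2 completes the 9 across.
R1C1 = 16 − 7 = 9 completes the 16 across.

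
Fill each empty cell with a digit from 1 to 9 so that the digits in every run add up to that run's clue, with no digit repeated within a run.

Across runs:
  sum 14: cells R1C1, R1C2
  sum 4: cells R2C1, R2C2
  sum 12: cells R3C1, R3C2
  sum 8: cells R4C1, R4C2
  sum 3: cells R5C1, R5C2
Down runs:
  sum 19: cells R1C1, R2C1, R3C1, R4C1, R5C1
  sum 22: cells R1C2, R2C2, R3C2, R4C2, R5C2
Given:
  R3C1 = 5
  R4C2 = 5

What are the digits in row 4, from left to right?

3 5

4 in 2 cells must be {1,3}; 3 in 2 cells must be {1,2}.
R3C2 = 12 − 5 = 7 completes the 12 across.
R4C1 = 8 − 5 = 3 completes the 8 across.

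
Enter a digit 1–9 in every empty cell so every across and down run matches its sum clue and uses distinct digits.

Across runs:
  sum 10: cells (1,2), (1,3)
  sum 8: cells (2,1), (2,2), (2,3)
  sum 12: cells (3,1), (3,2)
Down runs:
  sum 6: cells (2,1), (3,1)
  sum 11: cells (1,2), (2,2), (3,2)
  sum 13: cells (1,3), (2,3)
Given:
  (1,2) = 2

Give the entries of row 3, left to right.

4 8

(1,3) = 10 − 2 = 8 completes the 10 across.
(2,3) = 13 − 8 = 5 completes the 13 down.
(2,2) = 1: the only remaining digit allowed by both the 8 across and the 11 down.
(3,2) = 11 − 3 = 8 completes the 11 down.
(2,1) = 8 − 6 = 2 completes the 8 across.
(3,1) = 12 − 8 = 4 completes the 12 across.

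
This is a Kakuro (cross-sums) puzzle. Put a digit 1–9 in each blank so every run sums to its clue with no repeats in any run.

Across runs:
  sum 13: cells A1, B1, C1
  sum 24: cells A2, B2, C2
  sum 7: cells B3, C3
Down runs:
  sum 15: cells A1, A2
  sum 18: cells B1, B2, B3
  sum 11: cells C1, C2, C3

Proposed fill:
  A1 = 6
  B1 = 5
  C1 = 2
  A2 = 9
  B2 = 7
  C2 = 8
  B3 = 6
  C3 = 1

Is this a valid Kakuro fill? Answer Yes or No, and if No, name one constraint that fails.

Across: 6+5+2=13; 9+7+8=24; 6+1=7. Down: 6+9=15; 5+7+6=18; 2+8+1=11. No digit repeats within any run.

Yes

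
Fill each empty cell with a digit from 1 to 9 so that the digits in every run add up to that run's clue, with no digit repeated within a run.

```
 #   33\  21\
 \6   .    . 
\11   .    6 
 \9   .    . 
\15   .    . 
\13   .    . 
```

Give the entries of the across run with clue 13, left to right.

R2C1 = 11 − 6 = 5 completes the 11 across.
R1C1 = 4: the only remaining digit allowed by both the 6 across and the 33 down.
R1C2 = 6 − 4 = 2 completes the 6 across.
Nothing is forced directly, so branch on R3C1, whose candidates are 7 or 8. If R3C1 = 7: then R3C2 would have to be in {2} for the 9 across but in {1,3,4,5,7,8,9} for the 21 down — contradiction. So R3C1 = 8.
R3C2 = 9 − 8 = 1 completes the 9 across.
Nothing is forced directly, so branch on R4C1, whose candidates are 7 or 9. If R4C1 = 9: then R4C2 would have to be in {6} for the 15 across but in {3,4,5,7,8,9} for the 21 down — contradiction. So R4C1 = 7.
R4C2 = 15 − 7 = 8 completes the 15 across.
R5C1 = 33 − 24 = 9 completes the 33 down.
R5C2 = 13 − 9 = 4 completes the 13 across.

9, 4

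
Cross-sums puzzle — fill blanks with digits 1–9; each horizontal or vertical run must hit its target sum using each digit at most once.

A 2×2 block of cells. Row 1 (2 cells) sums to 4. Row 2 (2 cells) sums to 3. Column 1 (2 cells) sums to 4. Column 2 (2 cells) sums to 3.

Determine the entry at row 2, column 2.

2

4 in 2 cells must be {1,3}; 3 in 2 cells must be {1,2}.
The 4 across and the 3 down share only 1, so (1,2) = 1.
The 3 across and the 4 down share only 1, so (2,1) = 1.
(2,2) = 3 − 1 = 2 completes the 3 across.
(1,1) = 4 − 1 = 3 completes the 4 across.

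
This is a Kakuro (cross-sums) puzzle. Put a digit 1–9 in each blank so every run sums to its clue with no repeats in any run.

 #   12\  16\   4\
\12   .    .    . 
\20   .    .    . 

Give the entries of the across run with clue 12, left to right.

4 7 1

16 in 2 cells must be {7,9}; 4 in 2 cells must be {1,3}.
The 20 across and the 4 down share only 3, so R2C3 = 3.
R1C3 = 4 − 3 = 1 completes the 4 down.
Given what's placed, R2C2 must be 9 to fit the 20 across and 16 down.
R1C2 = 16 − 9 = 7 completes the 16 down.
R2C1 = 20 − 12 = 8 completes the 20 across.
R1C1 = 12 − 8 = 4 completes the 12 across.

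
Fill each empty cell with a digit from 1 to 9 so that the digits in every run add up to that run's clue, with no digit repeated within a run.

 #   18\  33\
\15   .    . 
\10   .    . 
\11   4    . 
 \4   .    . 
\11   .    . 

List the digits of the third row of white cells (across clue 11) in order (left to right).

4 7

4 in 2 cells must be {1,3}.
R3C2 = 11 − 4 = 7 completes the 11 across.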